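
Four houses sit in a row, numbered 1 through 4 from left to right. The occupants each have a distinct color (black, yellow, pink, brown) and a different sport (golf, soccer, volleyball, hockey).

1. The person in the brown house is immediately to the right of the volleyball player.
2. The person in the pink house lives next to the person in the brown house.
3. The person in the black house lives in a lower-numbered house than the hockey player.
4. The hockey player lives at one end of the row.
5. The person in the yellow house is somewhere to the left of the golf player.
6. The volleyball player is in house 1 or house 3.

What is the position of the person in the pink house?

By clue 4, the hockey player is in house 4.
House 4 color: only brown fits.
Clue 1: the volleyball player is in house 3.
From clue 2, the person in the pink house must be in house 3.
So house 1 gets soccer for sport.
House 2's sport must be golf (nothing else left).
By clue 5, the person in the yellow house is in house 1.
House 2 color: only black fits.
So: house 1 = yellow/soccer, house 2 = black/golf, house 3 = pink/volleyball, house 4 = brown/hockey.

3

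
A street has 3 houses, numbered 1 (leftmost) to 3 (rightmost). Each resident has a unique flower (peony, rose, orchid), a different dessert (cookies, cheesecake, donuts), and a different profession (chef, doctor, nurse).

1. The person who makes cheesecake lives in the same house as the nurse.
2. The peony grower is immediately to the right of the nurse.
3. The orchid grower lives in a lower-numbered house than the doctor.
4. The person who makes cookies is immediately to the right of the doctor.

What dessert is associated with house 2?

Clue 4: the person who makes cookies is in house 3.
By clue 4, the doctor is in house 2.
House 1 profession: only nurse fits.
The only profession still possible for house 3 is chef.
Clue 1: the person who makes cheesecake is in house 1.
By clue 2, the peony grower is in house 2.
Clue 3 places the orchid grower in house 1.
House 3 flower: only rose fits.
House 2 dessert: only donuts fits.
So: house 1 = orchid/cheesecake/nurse, house 2 = peony/donuts/doctor, house 3 = rose/cookies/chef.

donuts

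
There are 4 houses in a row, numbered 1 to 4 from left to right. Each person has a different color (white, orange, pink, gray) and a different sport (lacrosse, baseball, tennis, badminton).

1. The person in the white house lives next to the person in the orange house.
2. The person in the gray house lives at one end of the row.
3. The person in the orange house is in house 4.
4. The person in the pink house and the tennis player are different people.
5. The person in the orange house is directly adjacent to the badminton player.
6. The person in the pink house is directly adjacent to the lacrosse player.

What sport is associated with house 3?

Clue 3 places the person in the orange house in house 4.
Clue 5: the badminton player is in house 3.
The only color still possible for house 1 is gray.
By clue 1, the person in the white house is in house 3.
House 2's color must be pink (nothing else left).
By clue 6, the lacrosse player is in house 1.
That leaves baseball as the sport for house 2.
House 4's sport must be tennis (nothing else left).
So: house 1 = gray/lacrosse, house 2 = pink/baseball, house 3 = white/badminton, house 4 = orange/tennis.

badminton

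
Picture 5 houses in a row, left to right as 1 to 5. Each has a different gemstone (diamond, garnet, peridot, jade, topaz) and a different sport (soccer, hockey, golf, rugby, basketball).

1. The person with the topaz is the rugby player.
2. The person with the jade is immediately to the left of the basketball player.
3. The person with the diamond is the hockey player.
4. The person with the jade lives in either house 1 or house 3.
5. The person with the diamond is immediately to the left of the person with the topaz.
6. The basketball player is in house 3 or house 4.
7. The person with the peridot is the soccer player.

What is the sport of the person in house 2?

rugby

Clue 2: the person with the jade is in house 3.
The basketball player is in house 4 (clue 2).
From clue 5, the person with the diamond must be in house 1.
The person with the topaz is in house 2 (clue 5).
That leaves garnet as the gemstone for house 4.
So house 5 gets peridot for gemstone.
So house 3 gets golf for sport.
The rugby player is in house 2 (clue 1).
Clue 3 places the hockey player in house 1.
From clue 7, the soccer player must be in house 5.
So: house 1 = diamond/hockey, house 2 = topaz/rugby, house 3 = jade/golf, house 4 = garnet/basketball, house 5 = peridot/soccer.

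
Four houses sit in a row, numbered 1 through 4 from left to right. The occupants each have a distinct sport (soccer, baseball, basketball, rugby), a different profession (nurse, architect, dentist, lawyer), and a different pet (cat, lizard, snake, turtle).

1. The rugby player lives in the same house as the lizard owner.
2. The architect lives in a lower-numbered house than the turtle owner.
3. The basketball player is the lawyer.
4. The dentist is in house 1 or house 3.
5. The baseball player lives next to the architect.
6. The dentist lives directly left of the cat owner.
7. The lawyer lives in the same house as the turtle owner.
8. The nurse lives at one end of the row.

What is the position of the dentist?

The dentist is narrowed to house 1 or 3; consider each.
Placing it in house 3 leads to a contradiction, so it's in house 1.
By clue 6, the cat owner is in house 2.
So house 2 gets architect for profession.
House 3's profession must be lawyer (nothing else left).
House 4 profession: only nurse fits.
From clue 3, the basketball player must be in house 3.
The turtle owner is in house 3 (clue 7).
The only sport still possible for house 2 is soccer.
The only sport still possible for house 4 is rugby.
The lizard owner is in house 4 (clue 1).
House 1 sport: only baseball fits.
That leaves snake as the pet for house 1.
So: house 1 = baseball/dentist/snake, house 2 = soccer/architect/cat, house 3 = basketball/lawyer/turtle, house 4 = rugby/nurse/lizard.

1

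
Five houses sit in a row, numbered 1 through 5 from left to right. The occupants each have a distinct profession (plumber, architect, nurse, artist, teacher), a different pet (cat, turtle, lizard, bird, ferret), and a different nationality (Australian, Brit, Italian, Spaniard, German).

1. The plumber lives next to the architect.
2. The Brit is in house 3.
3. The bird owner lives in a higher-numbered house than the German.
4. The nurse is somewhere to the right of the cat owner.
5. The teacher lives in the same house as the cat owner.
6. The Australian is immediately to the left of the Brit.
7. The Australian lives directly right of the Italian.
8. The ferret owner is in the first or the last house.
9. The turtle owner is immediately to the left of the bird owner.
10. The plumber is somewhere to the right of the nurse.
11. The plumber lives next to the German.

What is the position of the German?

From clue 2, the Brit must be in house 3.
Clue 6: the Australian is in house 2.
Clue 7 places the Italian in house 1.
The only nationality still possible for house 4 is German.
The only nationality still possible for house 5 is Spaniard.
The bird owner is in house 5 (clue 3).
The turtle owner is in house 4 (clue 9).
House 1 pet: only ferret fits.
By clue 10, the plumber is in house 5.
That leaves artist as the profession for house 1.
By clue 1, the architect is in house 4.
The only profession still possible for house 2 is teacher.
The only profession still possible for house 3 is nurse.
From clue 4, the cat owner must be in house 2.
That leaves lizard as the pet for house 3.
So: house 1 = artist/ferret/Italian, house 2 = teacher/cat/Australian, house 3 = nurse/lizard/Brit, house 4 = architect/turtle/German, house 5 = plumber/bird/Spaniard.

4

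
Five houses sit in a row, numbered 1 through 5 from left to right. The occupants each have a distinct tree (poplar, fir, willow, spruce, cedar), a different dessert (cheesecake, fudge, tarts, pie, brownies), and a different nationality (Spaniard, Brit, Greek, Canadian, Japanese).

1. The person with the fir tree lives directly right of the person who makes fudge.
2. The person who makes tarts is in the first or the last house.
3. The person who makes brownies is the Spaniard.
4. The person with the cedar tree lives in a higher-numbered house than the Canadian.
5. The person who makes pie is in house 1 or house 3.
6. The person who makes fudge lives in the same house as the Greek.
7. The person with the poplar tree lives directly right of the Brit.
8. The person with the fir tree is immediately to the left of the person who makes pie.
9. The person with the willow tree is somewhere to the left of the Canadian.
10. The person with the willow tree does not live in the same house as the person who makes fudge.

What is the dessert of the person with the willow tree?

By clue 8, the person with the fir tree is in house 2.
Clue 8: the person who makes pie is in house 3.
Clue 1: the person who makes fudge is in house 1.
By clue 6, the Greek is in house 1.
From clue 10, the person with the willow tree must be in house 3.
House 1 tree: only spruce fits.
So house 5 gets tarts for dessert.
Clue 9 places the Canadian in house 4.
The only nationality still possible for house 5 is Japanese.
Clue 3 places the person who makes brownies in house 2.
By clue 4, the person with the cedar tree is in house 5.
Clue 7: the person with the poplar tree is in house 4.
The only dessert still possible for house 4 is cheesecake.
The only nationality still possible for house 2 is Spaniard.
House 3's nationality must be Brit (nothing else left).
So: house 1 = spruce/fudge/Greek, house 2 = fir/brownies/Spaniard, house 3 = willow/pie/Brit, house 4 = poplar/cheesecake/Canadian, house 5 = cedar/tarts/Japanese.

pie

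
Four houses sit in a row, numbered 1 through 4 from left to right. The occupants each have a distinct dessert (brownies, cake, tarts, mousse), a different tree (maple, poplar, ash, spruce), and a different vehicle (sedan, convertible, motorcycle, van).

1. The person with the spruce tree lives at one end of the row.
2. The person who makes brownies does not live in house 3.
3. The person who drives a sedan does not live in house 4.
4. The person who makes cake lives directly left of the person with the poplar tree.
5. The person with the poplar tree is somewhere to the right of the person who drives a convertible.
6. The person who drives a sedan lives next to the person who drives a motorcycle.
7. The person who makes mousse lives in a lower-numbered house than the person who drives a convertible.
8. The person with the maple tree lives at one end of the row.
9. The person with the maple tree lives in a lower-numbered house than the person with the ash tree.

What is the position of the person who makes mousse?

1

The person with the maple tree is in house 1 (clue 9).
So house 4 gets spruce for tree.
By clue 5, the person with the poplar tree is in house 3.
From clue 5, the person who drives a convertible must be in house 2.
The person who makes mousse is in house 1 (clue 7).
So house 3 gets tarts for dessert.
House 4's dessert must be brownies (nothing else left).
So house 2 gets ash for tree.
From clue 6, the person who drives a sedan must be in house 3.
From clue 6, the person who drives a motorcycle must be in house 4.
So house 2 gets cake for dessert.
That leaves van as the vehicle for house 1.
So: house 1 = mousse/maple/van, house 2 = cake/ash/convertible, house 3 = tarts/poplar/sedan, house 4 = brownies/spruce/motorcycle.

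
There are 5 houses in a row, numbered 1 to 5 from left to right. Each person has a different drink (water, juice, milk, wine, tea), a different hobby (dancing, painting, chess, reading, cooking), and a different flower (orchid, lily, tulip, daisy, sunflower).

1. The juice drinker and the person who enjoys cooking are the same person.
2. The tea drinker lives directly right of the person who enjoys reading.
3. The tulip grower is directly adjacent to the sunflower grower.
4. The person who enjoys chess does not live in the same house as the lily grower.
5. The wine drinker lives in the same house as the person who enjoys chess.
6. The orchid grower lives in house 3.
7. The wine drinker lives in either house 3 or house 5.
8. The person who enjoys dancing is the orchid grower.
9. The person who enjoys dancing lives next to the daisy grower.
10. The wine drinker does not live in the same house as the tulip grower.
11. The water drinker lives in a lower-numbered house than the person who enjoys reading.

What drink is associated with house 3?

The orchid grower is in house 3 (clue 6).
By clue 8, the person who enjoys dancing is in house 3.
The wine drinker is in house 5 (clue 5).
Clue 5: the person who enjoys chess is in house 5.
House 3's drink must be tea (nothing else left).
By clue 2, the person who enjoys reading is in house 2.
Clue 11 places the water drinker in house 1.
So house 5 gets sunflower for flower.
Clue 1 places the juice drinker in house 4.
By clue 1, the person who enjoys cooking is in house 4.
From clue 3, the tulip grower must be in house 4.
That leaves milk as the drink for house 2.
The only hobby still possible for house 1 is painting.
House 1's flower must be lily (nothing else left).
House 2 flower: only daisy fits.
So: house 1 = water/painting/lily, house 2 = milk/reading/daisy, house 3 = tea/dancing/orchid, house 4 = juice/cooking/tulip, house 5 = wine/chess/sunflower.

tea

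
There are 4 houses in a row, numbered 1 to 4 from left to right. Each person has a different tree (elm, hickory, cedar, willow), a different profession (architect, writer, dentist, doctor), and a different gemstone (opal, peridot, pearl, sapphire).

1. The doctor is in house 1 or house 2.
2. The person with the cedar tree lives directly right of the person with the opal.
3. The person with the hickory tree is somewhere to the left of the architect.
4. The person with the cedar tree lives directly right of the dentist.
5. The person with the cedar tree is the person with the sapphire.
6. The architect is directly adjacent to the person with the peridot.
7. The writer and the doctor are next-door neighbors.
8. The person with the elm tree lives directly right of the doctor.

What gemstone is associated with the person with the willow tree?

The only profession still possible for house 4 is architect.
Clue 6: the person with the peridot is in house 3.
From clue 5, the person with the cedar tree must be in house 2.
Clue 5 places the person with the sapphire in house 2.
The only tree still possible for house 4 is willow.
The only profession still possible for house 3 is writer.
That leaves pearl as the gemstone for house 4.
Clue 4: the dentist is in house 1.
Clue 7 places the doctor in house 2.
House 1's tree must be hickory (nothing else left).
House 3 tree: only elm fits.
House 1's gemstone must be opal (nothing else left).
So: house 1 = hickory/dentist/opal, house 2 = cedar/doctor/sapphire, house 3 = elm/writer/peridot, house 4 = willow/architect/pearl.

pearl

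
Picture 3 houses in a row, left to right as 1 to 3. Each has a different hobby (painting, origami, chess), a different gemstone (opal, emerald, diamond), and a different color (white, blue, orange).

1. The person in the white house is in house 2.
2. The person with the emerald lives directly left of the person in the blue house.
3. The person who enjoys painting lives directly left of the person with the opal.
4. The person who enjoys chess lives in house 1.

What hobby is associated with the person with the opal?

The person in the white house is in house 2 (clue 1).
From clue 4, the person who enjoys chess must be in house 1.
So house 3 gets origami for hobby.
House 1 color: only orange fits.
House 3's color must be blue (nothing else left).
Clue 2: the person with the emerald is in house 2.
By clue 3, the person with the opal is in house 3.
That leaves painting as the hobby for house 2.
House 1's gemstone must be diamond (nothing else left).
So: house 1 = chess/diamond/orange, house 2 = painting/emerald/white, house 3 = origami/opal/blue.

origami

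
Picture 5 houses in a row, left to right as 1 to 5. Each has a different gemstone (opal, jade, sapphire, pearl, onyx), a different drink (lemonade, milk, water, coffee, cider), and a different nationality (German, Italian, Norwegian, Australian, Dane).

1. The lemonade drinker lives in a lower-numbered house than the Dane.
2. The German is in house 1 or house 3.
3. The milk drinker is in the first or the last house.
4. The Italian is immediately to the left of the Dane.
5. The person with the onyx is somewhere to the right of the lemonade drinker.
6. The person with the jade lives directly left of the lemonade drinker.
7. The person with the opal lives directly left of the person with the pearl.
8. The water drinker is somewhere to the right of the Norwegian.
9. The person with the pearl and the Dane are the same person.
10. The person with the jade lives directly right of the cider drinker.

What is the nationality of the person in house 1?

German

That leaves sapphire as the gemstone for house 1.
House 2's gemstone must be jade (nothing else left).
That leaves opal as the gemstone for house 3.
The lemonade drinker is in house 3 (clue 6).
From clue 7, the person with the pearl must be in house 4.
Clue 9: the Dane is in house 4.
By clue 10, the cider drinker is in house 1.
The only gemstone still possible for house 5 is onyx.
House 5's nationality must be Australian (nothing else left).
House 5 drink: only milk fits.
House 2 nationality: only Norwegian fits.
That leaves Italian as the nationality for house 3.
From clue 8, the water drinker must be in house 4.
So house 2 gets coffee for drink.
House 1 nationality: only German fits.
So: house 1 = sapphire/cider/German, house 2 = jade/coffee/Norwegian, house 3 = opal/lemonade/Italian, house 4 = pearl/water/Dane, house 5 = onyx/milk/Australian.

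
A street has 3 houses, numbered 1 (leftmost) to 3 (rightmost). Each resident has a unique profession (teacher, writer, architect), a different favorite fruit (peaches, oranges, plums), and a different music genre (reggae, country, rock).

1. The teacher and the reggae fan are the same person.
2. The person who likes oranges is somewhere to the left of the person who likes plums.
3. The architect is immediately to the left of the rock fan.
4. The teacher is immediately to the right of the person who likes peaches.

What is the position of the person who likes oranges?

House 3 favorite fruit: only plums fits.
House 1's music genre must be country (nothing else left).
The architect is narrowed to house 1 or 2; consider each.
Placing it in house 2 leads to a contradiction, so it's in house 1.
By clue 3, the rock fan is in house 2.
So house 3 gets reggae for music genre.
Clue 1: the teacher is in house 3.
From clue 4, the person who likes peaches must be in house 2.
The only profession still possible for house 2 is writer.
House 1 favorite fruit: only oranges fits.
So: house 1 = architect/oranges/country, house 2 = writer/peaches/rock, house 3 = teacher/plums/reggae.

1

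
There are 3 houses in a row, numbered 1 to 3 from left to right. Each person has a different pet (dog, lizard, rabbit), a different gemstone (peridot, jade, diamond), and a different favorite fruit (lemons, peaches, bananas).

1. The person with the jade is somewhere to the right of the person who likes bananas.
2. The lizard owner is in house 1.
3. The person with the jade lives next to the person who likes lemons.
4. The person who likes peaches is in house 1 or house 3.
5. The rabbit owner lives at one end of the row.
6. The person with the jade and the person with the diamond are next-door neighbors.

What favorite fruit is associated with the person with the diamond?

lemons

The lizard owner is in house 1 (clue 2).
House 2 pet: only dog fits.
The only pet still possible for house 3 is rabbit.
The person with the jade is narrowed to house 2 or 3; consider each.
Placing it in house 2 leads to a contradiction, so it's in house 3.
By clue 3, the person who likes lemons is in house 2.
The person with the diamond is in house 2 (clue 6).
That leaves peridot as the gemstone for house 1.
The only favorite fruit still possible for house 1 is bananas.
House 3's favorite fruit must be peaches (nothing else left).
So: house 1 = lizard/peridot/bananas, house 2 = dog/diamond/lemons, house 3 = rabbit/jade/peaches.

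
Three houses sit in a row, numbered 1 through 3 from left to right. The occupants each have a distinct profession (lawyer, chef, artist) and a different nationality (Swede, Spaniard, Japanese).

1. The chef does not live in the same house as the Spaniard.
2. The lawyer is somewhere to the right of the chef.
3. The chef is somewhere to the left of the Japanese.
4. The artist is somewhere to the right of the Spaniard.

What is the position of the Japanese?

3

So house 1 gets chef for profession.
The Spaniard is in house 2 (clue 1).
Clue 4 places the artist in house 3.
House 2 profession: only lawyer fits.
That leaves Swede as the nationality for house 1.
That leaves Japanese as the nationality for house 3.
So: house 1 = chef/Swede, house 2 = lawyer/Spaniard, house 3 = artist/Japanese.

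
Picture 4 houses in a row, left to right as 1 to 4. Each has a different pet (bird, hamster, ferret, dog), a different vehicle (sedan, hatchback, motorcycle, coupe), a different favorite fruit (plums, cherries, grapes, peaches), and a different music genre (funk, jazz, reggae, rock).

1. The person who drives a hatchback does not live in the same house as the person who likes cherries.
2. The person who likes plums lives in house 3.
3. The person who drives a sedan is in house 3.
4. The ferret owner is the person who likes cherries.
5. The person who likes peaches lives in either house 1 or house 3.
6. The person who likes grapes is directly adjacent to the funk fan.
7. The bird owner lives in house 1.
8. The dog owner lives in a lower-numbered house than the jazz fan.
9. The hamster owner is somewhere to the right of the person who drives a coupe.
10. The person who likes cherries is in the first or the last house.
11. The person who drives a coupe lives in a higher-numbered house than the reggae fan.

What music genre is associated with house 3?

Clue 2: the person who likes plums is in house 3.
Clue 3: the person who drives a sedan is in house 3.
By clue 7, the bird owner is in house 1.
House 2's vehicle must be coupe (nothing else left).
That leaves peaches as the favorite fruit for house 1.
So house 2 gets grapes for favorite fruit.
House 4 favorite fruit: only cherries fits.
By clue 1, the person who drives a hatchback is in house 1.
Clue 4: the ferret owner is in house 4.
The reggae fan is in house 1 (clue 11).
House 2's pet must be dog (nothing else left).
The only pet still possible for house 3 is hamster.
House 4 vehicle: only motorcycle fits.
House 2's music genre must be rock (nothing else left).
The only music genre still possible for house 4 is jazz.
That leaves funk as the music genre for house 3.
So: house 1 = bird/hatchback/peaches/reggae, house 2 = dog/coupe/grapes/rock, house 3 = hamster/sedan/plums/funk, house 4 = ferret/motorcycle/cherries/jazz.

funk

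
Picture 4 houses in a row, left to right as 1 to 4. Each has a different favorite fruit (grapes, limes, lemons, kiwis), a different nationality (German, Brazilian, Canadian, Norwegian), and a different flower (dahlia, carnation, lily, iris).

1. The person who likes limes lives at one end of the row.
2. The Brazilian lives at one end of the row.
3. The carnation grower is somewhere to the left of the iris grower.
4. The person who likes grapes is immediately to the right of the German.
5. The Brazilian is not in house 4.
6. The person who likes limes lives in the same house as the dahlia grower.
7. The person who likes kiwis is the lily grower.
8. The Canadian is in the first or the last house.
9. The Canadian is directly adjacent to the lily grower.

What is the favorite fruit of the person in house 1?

limes

From clue 5, the Brazilian must be in house 1.
So house 4 gets Canadian for nationality.
The lily grower is in house 3 (clue 9).
Clue 7: the person who likes kiwis is in house 3.
That leaves lemons as the favorite fruit for house 2.
The German is in house 3 (clue 4).
House 1's favorite fruit must be limes (nothing else left).
House 4's favorite fruit must be grapes (nothing else left).
House 2's nationality must be Norwegian (nothing else left).
Clue 6 places the dahlia grower in house 1.
House 2 flower: only carnation fits.
House 4 flower: only iris fits.
So: house 1 = limes/Brazilian/dahlia, house 2 = lemons/Norwegian/carnation, house 3 = kiwis/German/lily, house 4 = grapes/Canadian/iris.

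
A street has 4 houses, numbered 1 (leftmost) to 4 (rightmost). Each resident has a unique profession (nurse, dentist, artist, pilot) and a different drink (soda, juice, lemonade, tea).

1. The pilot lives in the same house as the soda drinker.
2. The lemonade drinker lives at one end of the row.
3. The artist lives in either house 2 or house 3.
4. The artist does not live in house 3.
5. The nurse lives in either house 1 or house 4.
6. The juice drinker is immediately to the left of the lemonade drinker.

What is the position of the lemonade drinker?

From clue 4, the artist must be in house 2.
By clue 6, the juice drinker is in house 3.
Clue 6: the lemonade drinker is in house 4.
Clue 1 places the pilot in house 1.
From clue 1, the soda drinker must be in house 1.
The only profession still possible for house 3 is dentist.
House 4 profession: only nurse fits.
The only drink still possible for house 2 is tea.
So: house 1 = pilot/soda, house 2 = artist/tea, house 3 = dentist/juice, house 4 = nurse/lemonade.

4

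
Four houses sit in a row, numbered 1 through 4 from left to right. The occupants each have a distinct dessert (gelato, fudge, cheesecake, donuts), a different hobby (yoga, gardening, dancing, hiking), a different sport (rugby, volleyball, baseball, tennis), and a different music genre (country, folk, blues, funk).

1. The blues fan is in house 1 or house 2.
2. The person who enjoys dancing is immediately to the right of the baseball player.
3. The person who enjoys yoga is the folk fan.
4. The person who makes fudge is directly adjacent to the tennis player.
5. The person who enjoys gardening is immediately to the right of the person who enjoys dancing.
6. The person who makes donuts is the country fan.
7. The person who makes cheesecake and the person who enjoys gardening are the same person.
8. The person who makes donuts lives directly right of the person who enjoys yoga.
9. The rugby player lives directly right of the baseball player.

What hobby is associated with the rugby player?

The person who makes cheesecake is narrowed to house 3 or 4; consider each.
Placing it in house 3 leads to a contradiction, so it's in house 4.
Clue 7: the person who enjoys gardening is in house 4.
By clue 5, the person who enjoys dancing is in house 3.
So house 4 gets funk for music genre.
From clue 2, the baseball player must be in house 2.
Clue 9 places the rugby player in house 3.
The only music genre still possible for house 3 is country.
By clue 6, the person who makes donuts is in house 3.
Clue 8 places the person who enjoys yoga in house 2.
That leaves gelato as the dessert for house 1.
House 2's dessert must be fudge (nothing else left).
So house 1 gets hiking for hobby.
By clue 3, the folk fan is in house 2.
Clue 4 places the tennis player in house 1.
That leaves volleyball as the sport for house 4.
The only music genre still possible for house 1 is blues.
So: house 1 = gelato/hiking/tennis/blues, house 2 = fudge/yoga/baseball/folk, house 3 = donuts/dancing/rugby/country, house 4 = cheesecake/gardening/volleyball/funk.

dancing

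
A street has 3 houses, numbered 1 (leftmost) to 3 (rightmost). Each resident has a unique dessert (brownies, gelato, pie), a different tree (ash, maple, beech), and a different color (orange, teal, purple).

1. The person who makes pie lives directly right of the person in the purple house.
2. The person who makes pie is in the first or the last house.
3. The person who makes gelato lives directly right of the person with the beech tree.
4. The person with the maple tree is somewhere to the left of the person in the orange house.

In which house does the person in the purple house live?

From clue 2, the person who makes pie must be in house 3.
House 1 dessert: only brownies fits.
House 2's dessert must be gelato (nothing else left).
That leaves ash as the tree for house 3.
Clue 1 places the person in the purple house in house 2.
The person with the beech tree is in house 1 (clue 3).
That leaves maple as the tree for house 2.
House 1's color must be teal (nothing else left).
That leaves orange as the color for house 3.
So: house 1 = brownies/beech/teal, house 2 = gelato/maple/purple, house 3 = pie/ash/orange.

2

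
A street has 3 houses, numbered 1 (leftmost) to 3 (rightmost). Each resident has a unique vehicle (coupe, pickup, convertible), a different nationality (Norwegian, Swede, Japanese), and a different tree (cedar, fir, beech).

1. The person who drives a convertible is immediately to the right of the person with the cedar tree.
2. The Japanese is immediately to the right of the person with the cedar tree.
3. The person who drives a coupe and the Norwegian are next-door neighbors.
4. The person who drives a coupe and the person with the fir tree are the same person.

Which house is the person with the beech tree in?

The person who drives a convertible is narrowed to house 2 or 3; consider each.
Placing it in house 2 leads to a contradiction, so it's in house 3.
From clue 1, the person with the cedar tree must be in house 2.
The Japanese is in house 3 (clue 2).
The person who drives a coupe is in house 1 (clue 4).
The person with the fir tree is in house 1 (clue 4).
That leaves pickup as the vehicle for house 2.
House 3's tree must be beech (nothing else left).
Clue 3 places the Norwegian in house 2.
That leaves Swede as the nationality for house 1.
So: house 1 = coupe/Swede/fir, house 2 = pickup/Norwegian/cedar, house 3 = convertible/Japanese/beech.

3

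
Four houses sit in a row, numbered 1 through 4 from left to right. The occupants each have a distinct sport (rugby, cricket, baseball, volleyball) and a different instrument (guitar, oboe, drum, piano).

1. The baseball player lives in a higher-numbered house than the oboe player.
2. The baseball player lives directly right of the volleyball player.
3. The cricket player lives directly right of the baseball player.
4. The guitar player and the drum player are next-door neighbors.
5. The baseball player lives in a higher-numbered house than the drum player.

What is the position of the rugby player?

1

House 4's instrument must be piano (nothing else left).
House 3's instrument must be guitar (nothing else left).
By clue 4, the drum player is in house 2.
Clue 5: the baseball player is in house 3.
House 1's instrument must be oboe (nothing else left).
Clue 2: the volleyball player is in house 2.
That leaves rugby as the sport for house 1.
So house 4 gets cricket for sport.
So: house 1 = rugby/oboe, house 2 = volleyball/drum, house 3 = baseball/guitar, house 4 = cricket/piano.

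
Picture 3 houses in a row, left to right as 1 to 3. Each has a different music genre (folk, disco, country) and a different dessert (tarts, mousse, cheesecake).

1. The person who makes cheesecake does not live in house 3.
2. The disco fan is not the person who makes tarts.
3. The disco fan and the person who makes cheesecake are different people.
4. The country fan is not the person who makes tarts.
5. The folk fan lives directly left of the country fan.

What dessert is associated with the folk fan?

The country fan is narrowed to house 2 or 3; consider each.
Placing it in house 3 leads to a contradiction, so it's in house 2.
Clue 5 places the folk fan in house 1.
House 3 music genre: only disco fits.
The person who makes tarts is in house 1 (clue 2).
That leaves cheesecake as the dessert for house 2.
House 3's dessert must be mousse (nothing else left).
So: house 1 = folk/tarts, house 2 = country/cheesecake, house 3 = disco/mousse.

tarts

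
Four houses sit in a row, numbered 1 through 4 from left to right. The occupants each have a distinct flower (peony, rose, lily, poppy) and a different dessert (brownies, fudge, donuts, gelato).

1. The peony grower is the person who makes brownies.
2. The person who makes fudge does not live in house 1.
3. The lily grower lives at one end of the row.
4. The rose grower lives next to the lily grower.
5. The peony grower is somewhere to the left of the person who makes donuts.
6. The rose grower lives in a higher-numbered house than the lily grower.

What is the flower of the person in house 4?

The lily grower is in house 1 (clue 6).
House 4 flower: only poppy fits.
Clue 4: the rose grower is in house 2.
That leaves peony as the flower for house 3.
So house 1 gets gelato for dessert.
From clue 1, the person who makes brownies must be in house 3.
Clue 5 places the person who makes donuts in house 4.
That leaves fudge as the dessert for house 2.
So: house 1 = lily/gelato, house 2 = rose/fudge, house 3 = peony/brownies, house 4 = poppy/donuts.

poppy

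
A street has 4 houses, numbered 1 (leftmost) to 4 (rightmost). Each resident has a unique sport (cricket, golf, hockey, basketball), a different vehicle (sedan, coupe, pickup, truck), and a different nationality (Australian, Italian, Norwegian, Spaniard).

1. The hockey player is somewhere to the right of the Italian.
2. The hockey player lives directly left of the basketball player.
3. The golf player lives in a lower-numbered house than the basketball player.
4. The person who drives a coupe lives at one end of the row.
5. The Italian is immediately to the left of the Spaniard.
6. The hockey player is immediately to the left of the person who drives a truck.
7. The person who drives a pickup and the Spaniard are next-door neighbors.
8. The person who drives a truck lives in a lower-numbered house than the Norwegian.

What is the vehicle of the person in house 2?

From clue 8, the person who drives a truck must be in house 3.
From clue 8, the Norwegian must be in house 4.
From clue 6, the hockey player must be in house 2.
Clue 1 places the Italian in house 1.
From clue 2, the basketball player must be in house 3.
Clue 3: the golf player is in house 1.
Clue 5 places the Spaniard in house 2.
From clue 7, the person who drives a pickup must be in house 1.
House 4 sport: only cricket fits.
So house 2 gets sedan for vehicle.
House 4 vehicle: only coupe fits.
The only nationality still possible for house 3 is Australian.
So: house 1 = golf/pickup/Italian, house 2 = hockey/sedan/Spaniard, house 3 = basketball/truck/Australian, house 4 = cricket/coupe/Norwegian.

sedan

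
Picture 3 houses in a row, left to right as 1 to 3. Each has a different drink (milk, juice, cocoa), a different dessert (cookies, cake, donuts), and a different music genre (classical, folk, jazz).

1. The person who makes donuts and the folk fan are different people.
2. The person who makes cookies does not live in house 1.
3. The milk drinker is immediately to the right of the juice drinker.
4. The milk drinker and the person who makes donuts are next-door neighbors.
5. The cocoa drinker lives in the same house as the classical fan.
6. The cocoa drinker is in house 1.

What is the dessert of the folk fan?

By clue 6, the cocoa drinker is in house 1.
House 3 drink: only milk fits.
The person who makes donuts is in house 2 (clue 4).
The classical fan is in house 1 (clue 5).
House 2 drink: only juice fits.
The only dessert still possible for house 1 is cake.
That leaves cookies as the dessert for house 3.
Clue 1 places the folk fan in house 3.
That leaves jazz as the music genre for house 2.
So: house 1 = cocoa/cake/classical, house 2 = juice/donuts/jazz, house 3 = milk/cookies/folk.

cookies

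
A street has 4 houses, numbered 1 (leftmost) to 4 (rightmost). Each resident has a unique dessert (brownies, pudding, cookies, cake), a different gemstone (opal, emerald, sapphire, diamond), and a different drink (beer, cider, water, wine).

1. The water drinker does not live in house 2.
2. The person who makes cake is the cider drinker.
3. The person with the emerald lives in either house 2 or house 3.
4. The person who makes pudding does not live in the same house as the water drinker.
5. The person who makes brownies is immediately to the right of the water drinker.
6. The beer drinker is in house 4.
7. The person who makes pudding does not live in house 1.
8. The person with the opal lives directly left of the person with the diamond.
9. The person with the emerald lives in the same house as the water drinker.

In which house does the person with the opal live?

1

Clue 6 places the beer drinker in house 4.
From clue 9, the person with the emerald must be in house 3.
The water drinker is in house 3 (clue 9).
By clue 5, the person who makes brownies is in house 4.
Clue 8: the person with the opal is in house 1.
Clue 8 places the person with the diamond in house 2.
The only dessert still possible for house 1 is cake.
House 2 dessert: only pudding fits.
House 3's dessert must be cookies (nothing else left).
So house 4 gets sapphire for gemstone.
By clue 2, the cider drinker is in house 1.
House 2 drink: only wine fits.
So: house 1 = cake/opal/cider, house 2 = pudding/diamond/wine, house 3 = cookies/emerald/water, house 4 = brownies/sapphire/beer.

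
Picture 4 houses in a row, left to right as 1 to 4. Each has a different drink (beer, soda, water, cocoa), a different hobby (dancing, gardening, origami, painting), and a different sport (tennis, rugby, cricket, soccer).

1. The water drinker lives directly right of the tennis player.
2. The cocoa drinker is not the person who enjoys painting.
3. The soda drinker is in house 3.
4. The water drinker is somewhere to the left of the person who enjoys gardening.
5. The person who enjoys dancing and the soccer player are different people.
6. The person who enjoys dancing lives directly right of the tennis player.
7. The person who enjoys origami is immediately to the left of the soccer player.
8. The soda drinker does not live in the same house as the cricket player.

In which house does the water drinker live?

2

The soda drinker is in house 3 (clue 3).
That leaves water as the drink for house 2.
Clue 1: the tennis player is in house 1.
From clue 6, the person who enjoys dancing must be in house 2.
The person who enjoys origami is in house 3 (clue 7).
From clue 7, the soccer player must be in house 4.
The only hobby still possible for house 1 is painting.
House 4's hobby must be gardening (nothing else left).
House 3 sport: only rugby fits.
From clue 2, the cocoa drinker must be in house 4.
That leaves beer as the drink for house 1.
House 2 sport: only cricket fits.
So: house 1 = beer/painting/tennis, house 2 = water/dancing/cricket, house 3 = soda/origami/rugby, house 4 = cocoa/gardening/soccer.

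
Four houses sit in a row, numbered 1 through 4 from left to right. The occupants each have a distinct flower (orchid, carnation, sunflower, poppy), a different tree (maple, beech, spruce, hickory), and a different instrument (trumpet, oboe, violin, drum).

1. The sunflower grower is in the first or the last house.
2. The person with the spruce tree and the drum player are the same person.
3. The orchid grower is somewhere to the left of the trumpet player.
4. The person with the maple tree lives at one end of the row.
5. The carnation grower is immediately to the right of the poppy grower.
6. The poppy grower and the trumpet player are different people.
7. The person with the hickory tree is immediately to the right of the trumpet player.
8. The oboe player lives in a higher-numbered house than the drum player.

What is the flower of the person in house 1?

orchid

The orchid grower is narrowed to house 1 or 2; consider each.
Placing it in house 2 leads to a contradiction, so it's in house 1.
That leaves sunflower as the flower for house 4.
By clue 5, the carnation grower is in house 3.
Clue 5: the poppy grower is in house 2.
Clue 6 places the trumpet player in house 3.
Clue 7: the person with the hickory tree is in house 4.
That leaves maple as the tree for house 1.
So house 2 gets spruce for tree.
So house 3 gets beech for tree.
The drum player is in house 2 (clue 2).
Clue 8 places the oboe player in house 4.
House 1 instrument: only violin fits.
So: house 1 = orchid/maple/violin, house 2 = poppy/spruce/drum, house 3 = carnation/beech/trumpet, house 4 = sunflower/hickory/oboe.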